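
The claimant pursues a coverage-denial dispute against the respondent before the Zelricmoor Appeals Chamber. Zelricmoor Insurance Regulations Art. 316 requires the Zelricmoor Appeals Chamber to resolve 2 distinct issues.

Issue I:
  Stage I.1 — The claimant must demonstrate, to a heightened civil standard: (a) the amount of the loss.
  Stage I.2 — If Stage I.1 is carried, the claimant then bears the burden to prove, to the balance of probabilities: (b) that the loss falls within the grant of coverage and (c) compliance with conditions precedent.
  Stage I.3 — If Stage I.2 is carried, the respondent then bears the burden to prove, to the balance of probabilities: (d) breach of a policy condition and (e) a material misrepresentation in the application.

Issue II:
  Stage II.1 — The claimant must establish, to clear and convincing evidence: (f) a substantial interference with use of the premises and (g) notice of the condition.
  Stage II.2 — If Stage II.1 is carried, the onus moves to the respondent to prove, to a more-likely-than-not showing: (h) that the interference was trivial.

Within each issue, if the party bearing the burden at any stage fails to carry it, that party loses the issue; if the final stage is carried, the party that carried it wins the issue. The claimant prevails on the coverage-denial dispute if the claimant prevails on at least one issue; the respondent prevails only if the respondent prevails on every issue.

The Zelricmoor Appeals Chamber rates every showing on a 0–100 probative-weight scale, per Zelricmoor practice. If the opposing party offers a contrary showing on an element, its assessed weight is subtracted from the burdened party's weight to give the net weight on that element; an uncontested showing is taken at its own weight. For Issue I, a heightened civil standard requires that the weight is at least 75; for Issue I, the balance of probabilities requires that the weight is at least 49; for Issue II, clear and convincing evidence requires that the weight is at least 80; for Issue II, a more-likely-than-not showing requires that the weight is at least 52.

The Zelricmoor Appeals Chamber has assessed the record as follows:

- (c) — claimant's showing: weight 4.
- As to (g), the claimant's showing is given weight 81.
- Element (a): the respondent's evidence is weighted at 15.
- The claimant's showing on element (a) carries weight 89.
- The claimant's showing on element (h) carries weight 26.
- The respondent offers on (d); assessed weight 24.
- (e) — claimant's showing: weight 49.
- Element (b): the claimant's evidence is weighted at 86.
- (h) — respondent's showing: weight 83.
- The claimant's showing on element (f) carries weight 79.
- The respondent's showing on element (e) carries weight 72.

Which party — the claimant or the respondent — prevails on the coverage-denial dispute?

respondent

— Issue I —
Stage I.1 (claimant, a heightened civil standard, weight is at least 75): (a) net 89−15=74 < 75 — fails.
  Not every element is met, so the claimant fails to carry Stage I.1.
The analysis ends at Stage I.1; the respondent prevails on this issue.
— Issue II —
Stage II.1 (claimant, clear and convincing evidence, weight is at least 80): (f) 79 < 80 — fails; (g) 81 ≥ 80 — meets.
  The claimant does not carry Stage II.1.
The analysis ends at Stage II.1; the respondent prevails on this issue.
Per-issue: Issue I → respondent; Issue II → respondent. The claimant must prevail on at least one issue; overall, the respondent prevails.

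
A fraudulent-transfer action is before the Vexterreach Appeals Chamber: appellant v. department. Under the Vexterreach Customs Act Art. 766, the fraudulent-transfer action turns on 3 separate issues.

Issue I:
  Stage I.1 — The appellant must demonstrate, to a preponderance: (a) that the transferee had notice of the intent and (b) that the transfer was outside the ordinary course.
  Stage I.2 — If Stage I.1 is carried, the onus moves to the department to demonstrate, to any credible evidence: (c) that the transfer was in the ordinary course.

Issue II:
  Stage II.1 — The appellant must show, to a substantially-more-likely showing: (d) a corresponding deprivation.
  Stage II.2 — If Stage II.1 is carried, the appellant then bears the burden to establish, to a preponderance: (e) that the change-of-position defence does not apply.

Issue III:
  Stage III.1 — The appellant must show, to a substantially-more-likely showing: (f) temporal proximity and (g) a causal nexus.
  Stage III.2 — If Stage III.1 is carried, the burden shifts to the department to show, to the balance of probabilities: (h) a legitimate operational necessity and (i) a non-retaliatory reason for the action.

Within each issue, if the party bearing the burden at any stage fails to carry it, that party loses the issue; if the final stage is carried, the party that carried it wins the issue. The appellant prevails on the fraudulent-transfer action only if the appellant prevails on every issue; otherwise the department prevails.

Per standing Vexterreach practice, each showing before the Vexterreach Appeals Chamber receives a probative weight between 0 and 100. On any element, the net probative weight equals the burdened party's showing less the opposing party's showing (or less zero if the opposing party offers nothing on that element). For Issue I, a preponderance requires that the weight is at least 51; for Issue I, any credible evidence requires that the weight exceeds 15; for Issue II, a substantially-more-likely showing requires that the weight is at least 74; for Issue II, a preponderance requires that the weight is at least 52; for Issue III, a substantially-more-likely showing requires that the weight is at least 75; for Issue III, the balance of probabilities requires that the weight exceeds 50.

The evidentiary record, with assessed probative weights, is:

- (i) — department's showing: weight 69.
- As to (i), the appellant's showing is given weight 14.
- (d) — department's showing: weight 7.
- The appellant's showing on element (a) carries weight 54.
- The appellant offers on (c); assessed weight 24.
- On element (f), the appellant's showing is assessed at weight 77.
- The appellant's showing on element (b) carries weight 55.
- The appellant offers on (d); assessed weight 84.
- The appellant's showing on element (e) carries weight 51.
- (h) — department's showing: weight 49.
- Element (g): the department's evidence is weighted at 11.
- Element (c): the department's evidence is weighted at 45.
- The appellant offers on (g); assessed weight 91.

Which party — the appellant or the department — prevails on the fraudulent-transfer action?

department

— Issue I —
Stage I.1 (appellant, a preponderance, weight is at least 51): (a) 54 ≥ 51 — meets; (b) 55 ≥ 51 — meets.
  All elements met. The burden passes to the department.
Stage I.2 (department, any credible evidence, weight exceeds 15): (c) net 45−24=21 > 15 — meets.
  Stage I.2 carried; the final stage is satisfied.
With every stage satisfied, the department prevails on this issue.
— Issue II —
Stage II.1 (appellant, a substantially-more-likely showing, weight is at least 74): (d) net 84−7=77 ≥ 74 — meets.
  All elements met. The appellant retains the burden for Stage II.2.
Stage II.2 (appellant, a preponderance, weight is at least 52): (e) 51 < 52 — fails.
  Not every element is met, so the appellant fails to carry Stage II.2.
The department prevails on this issue.
— Issue III —
Stage III.1 (appellant, a substantially-more-likely showing, weight is at least 75): (f) 77 ≥ 75 — meets; (g) net 91−11=80 ≥ 75 — meets.
  All elements met. The burden passes to the department.
Stage III.2 (department, the balance of probabilities, weight exceeds 50): (h) 49 ≤ 50 — fails; (i) net 69−14=55 > 50 — meets.
  Stage III.2 not carried; the department fails its burden.
The analysis ends at Stage III.2; the appellant prevails on this issue.
Per-issue: Issue I → department; Issue II → department; Issue III → appellant. The appellant must prevail on every issue; overall, the department prevails.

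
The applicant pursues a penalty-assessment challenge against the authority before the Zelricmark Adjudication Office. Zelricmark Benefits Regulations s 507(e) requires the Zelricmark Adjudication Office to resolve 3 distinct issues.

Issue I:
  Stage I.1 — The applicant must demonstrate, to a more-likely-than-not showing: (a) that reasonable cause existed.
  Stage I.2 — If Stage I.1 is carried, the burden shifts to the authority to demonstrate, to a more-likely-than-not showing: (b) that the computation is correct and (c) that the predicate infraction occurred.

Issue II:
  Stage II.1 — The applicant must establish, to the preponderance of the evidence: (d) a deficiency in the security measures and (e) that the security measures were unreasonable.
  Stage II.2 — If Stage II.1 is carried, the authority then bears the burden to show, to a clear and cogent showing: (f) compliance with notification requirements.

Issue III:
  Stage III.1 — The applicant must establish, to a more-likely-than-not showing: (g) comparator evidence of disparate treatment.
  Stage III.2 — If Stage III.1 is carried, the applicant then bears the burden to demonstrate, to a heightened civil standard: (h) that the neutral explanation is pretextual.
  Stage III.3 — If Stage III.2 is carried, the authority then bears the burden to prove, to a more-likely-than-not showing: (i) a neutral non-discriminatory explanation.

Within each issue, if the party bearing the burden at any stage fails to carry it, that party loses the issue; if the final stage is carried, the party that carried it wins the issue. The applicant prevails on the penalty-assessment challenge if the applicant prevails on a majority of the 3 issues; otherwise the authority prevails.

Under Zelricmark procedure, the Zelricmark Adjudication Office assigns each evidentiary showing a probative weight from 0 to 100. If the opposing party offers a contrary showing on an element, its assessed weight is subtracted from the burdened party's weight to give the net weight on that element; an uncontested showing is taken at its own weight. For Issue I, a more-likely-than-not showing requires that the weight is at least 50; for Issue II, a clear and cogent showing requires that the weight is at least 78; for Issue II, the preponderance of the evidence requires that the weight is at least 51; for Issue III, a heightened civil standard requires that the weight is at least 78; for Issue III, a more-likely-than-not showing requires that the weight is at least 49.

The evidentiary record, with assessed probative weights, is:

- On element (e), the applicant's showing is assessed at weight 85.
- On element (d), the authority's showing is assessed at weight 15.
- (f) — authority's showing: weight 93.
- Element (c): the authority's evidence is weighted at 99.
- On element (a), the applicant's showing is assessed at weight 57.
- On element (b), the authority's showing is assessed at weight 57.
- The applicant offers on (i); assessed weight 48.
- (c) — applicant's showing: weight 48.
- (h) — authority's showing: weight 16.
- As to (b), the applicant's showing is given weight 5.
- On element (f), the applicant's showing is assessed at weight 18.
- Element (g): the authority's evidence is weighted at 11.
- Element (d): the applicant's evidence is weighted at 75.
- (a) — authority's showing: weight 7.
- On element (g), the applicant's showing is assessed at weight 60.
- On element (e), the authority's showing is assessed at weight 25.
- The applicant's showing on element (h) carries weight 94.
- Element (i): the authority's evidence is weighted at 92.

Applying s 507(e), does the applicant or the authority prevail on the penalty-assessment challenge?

applicant

— Issue I —
Stage I.1 — burden on applicant; standard: a more-likely-than-not showing (weight is at least 50).
    (a): 57 − 7 = 50 ≥ 50 [met]
  All elements met. The burden passes to the authority.
Stage I.2 — burden on authority; standard: a more-likely-than-not showing (weight is at least 50).
    (b): 57 − 5 = 52 ≥ 50 [met]
    (c): 99 − 48 = 51 ≥ 50 [met]
  The authority carries the last stage.
Every stage carried; the authority prevails on this issue.
— Issue II —
At Stage II.1 the applicant must meet the preponderance of the evidence (weight is at least 51): on (d) the weight is 75 less the opposing 15 gives net 60, ≥ 51, so (d) meets the standard; on (e) the weight is 85 less the opposing 25 gives net 60, which does reach 51, so (e) meets the standard.
  The applicant carries Stage II.1; the authority now bears the burden.
At Stage II.2 the authority must meet a clear and cogent showing (weight is at least 78): on (f) the weight is 93 less the opposing 18 gives net 75, which does not reach 78, so (f) does not meet the standard.
  The authority does not carry Stage II.2.
So the applicant prevails on this issue.
— Issue III —
At Stage III.1 the applicant must meet a more-likely-than-not showing (weight is at least 49): on (g) the weight is 60 less the opposing 11 gives net 49, ≥ 49, so (g) meets the standard.
  Stage III.1 is satisfied; the applicant continues to bear the burden.
At Stage III.2 the applicant must meet a heightened civil standard (weight is at least 78): on (h) the weight is 94 less the opposing 16 gives net 78, ≥ 78, so (h) meets the standard.
  The applicant carries Stage III.2; the authority now bears the burden.
At Stage III.3 the authority must meet a more-likely-than-not showing (weight is at least 49): on (i) the weight is 92 less the opposing 48 gives net 44, which does not reach 49, so (i) does not meet the standard.
  Stage III.3 not carried; the authority fails its burden.
The analysis ends at Stage III.3; the applicant prevails on this issue.
Per-issue: Issue I → authority; Issue II → applicant; Issue III → applicant. The applicant must prevail on a majority of issues; overall, the applicant prevails.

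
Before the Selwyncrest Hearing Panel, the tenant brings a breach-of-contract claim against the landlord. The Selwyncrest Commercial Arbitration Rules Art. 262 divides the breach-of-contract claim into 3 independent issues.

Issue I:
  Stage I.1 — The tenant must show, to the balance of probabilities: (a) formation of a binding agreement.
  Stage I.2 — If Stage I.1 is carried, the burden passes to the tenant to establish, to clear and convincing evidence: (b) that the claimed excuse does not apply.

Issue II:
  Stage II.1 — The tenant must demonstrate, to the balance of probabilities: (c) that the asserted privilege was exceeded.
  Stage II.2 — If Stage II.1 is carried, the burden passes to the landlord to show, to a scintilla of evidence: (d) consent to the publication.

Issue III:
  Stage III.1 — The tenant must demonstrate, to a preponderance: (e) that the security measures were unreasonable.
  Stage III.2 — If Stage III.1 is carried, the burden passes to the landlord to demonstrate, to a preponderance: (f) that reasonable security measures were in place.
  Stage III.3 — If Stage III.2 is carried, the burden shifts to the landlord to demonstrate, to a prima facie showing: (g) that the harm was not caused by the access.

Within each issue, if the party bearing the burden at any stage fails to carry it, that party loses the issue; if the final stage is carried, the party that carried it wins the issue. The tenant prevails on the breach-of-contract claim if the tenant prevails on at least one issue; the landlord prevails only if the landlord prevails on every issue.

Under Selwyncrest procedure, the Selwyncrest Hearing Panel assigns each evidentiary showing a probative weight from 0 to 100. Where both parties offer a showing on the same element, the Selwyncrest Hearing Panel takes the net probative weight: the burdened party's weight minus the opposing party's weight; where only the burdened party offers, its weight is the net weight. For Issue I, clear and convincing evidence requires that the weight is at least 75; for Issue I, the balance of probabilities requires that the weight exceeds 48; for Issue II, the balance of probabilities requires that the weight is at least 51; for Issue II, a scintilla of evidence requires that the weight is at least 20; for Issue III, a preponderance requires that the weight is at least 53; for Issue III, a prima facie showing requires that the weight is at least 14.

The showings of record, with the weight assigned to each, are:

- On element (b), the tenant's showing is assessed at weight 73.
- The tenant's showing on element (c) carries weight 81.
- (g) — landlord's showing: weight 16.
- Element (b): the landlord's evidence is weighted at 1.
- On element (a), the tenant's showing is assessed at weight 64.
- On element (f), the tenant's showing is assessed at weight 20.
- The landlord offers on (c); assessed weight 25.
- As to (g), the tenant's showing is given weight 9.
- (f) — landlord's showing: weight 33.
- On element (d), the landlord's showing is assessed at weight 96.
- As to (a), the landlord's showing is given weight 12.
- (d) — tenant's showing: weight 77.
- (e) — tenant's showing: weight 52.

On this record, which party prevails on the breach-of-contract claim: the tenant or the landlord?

tenant

— Issue I —
At Stage I.1 the tenant must meet the balance of probabilities (weight exceeds 48): on (a) the weight is 64 less the opposing 12 gives net 52, > 48, so (a) meets the standard.
  Stage I.1 is satisfied; the tenant continues to bear the burden.
At Stage I.2 the tenant must meet clear and convincing evidence (weight is at least 75): on (b) the weight is 73 less the opposing 1 gives net 72, which does not reach 75, so (b) does not meet the standard.
  The tenant does not carry Stage I.2.
So the landlord prevails on this issue.
— Issue II —
At Stage II.1 the tenant must meet the balance of probabilities (weight is at least 51): on (c) the weight is 81 less the opposing 25 gives net 56, which does reach 51, so (c) meets the standard.
  All elements met. The burden passes to the landlord.
At Stage II.2 the landlord must meet a scintilla of evidence (weight is at least 20): on (d) the weight is 96 less the opposing 77 gives net 19, < 20, so (d) does not meet the standard.
  Not every element is met, so the landlord fails to carry Stage II.2.
The analysis ends at Stage II.2; the tenant prevails on this issue.
— Issue III —
Stage III.1 (tenant, a preponderance, weight is at least 53): (e) 52 < 53 — fails.
  Not every element is met, so the tenant fails to carry Stage III.1.
So the landlord prevails on this issue.
Per-issue: Issue I → landlord; Issue II → tenant; Issue III → landlord. The tenant must prevail on at least one issue; overall, the tenant prevails.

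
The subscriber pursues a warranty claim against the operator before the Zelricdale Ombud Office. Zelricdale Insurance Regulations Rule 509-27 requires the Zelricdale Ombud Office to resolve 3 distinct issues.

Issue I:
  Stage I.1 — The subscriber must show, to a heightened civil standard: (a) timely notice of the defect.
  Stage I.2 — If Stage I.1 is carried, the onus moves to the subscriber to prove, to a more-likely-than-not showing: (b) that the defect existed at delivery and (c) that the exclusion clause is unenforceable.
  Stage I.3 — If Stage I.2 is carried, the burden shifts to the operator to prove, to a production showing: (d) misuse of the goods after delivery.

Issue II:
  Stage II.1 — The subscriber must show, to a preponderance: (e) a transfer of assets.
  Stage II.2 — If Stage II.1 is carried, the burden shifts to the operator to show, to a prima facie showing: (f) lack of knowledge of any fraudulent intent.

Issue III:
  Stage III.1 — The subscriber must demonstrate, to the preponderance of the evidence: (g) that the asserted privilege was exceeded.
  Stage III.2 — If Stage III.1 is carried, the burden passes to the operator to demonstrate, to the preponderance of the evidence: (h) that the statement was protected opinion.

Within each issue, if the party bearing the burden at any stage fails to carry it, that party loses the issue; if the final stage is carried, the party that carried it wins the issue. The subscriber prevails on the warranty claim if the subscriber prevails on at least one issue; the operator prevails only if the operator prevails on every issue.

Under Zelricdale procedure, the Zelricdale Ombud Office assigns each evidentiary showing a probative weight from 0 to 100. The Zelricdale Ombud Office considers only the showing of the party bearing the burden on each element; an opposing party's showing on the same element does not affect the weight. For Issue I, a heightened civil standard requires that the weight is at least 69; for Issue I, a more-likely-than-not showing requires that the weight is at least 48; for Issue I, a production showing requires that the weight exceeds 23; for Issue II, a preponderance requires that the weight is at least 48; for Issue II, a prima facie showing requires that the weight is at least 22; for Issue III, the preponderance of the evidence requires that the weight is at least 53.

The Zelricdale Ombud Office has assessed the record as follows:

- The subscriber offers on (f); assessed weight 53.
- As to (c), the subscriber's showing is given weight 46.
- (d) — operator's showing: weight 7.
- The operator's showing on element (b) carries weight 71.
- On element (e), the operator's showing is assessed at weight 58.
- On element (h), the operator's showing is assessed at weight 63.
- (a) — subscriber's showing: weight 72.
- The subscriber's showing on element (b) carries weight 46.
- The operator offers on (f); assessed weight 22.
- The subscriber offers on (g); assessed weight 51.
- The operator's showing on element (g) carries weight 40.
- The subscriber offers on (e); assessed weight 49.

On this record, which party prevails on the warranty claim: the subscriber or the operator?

— Issue I —
Stage I.1 (subscriber, a heightened civil standard, weight is at least 69): (a) 72 ≥ 69 — meets.
  Stage I.1 is satisfied; the subscriber continues to bear the burden.
Stage I.2 (subscriber, a more-likely-than-not showing, weight is at least 48): (b) 46 (operator's 71 disregarded) < 48 — fails; (c) 46 < 48 — fails.
  Stage I.2 not carried; the subscriber fails its burden.
The operator prevails on this issue.
— Issue II —
Stage II.1 (subscriber, a preponderance, weight is at least 48): (e) 49 (operator's 58 disregarded) ≥ 48 — meets.
  Stage II.1 carried; the burden shifts to the operator.
Stage II.2 (operator, a prima facie showing, weight is at least 22): (f) 22 (subscriber's 53 disregarded) ≥ 22 — meets.
  Stage II.2 carried; the final stage is satisfied.
All stages carried — the operator prevails on this issue.
— Issue III —
Stage III.1 — burden on subscriber; standard: the preponderance of the evidence (weight is at least 53).
    (g): 51 (operator's 40 disregarded) < 53 [not met]
  Stage III.1 not carried; the subscriber fails its burden.
The operator prevails on this issue.
Per-issue: Issue I → operator; Issue II → operator; Issue III → operator. The subscriber must prevail on at least one issue; overall, the operator prevails.

operator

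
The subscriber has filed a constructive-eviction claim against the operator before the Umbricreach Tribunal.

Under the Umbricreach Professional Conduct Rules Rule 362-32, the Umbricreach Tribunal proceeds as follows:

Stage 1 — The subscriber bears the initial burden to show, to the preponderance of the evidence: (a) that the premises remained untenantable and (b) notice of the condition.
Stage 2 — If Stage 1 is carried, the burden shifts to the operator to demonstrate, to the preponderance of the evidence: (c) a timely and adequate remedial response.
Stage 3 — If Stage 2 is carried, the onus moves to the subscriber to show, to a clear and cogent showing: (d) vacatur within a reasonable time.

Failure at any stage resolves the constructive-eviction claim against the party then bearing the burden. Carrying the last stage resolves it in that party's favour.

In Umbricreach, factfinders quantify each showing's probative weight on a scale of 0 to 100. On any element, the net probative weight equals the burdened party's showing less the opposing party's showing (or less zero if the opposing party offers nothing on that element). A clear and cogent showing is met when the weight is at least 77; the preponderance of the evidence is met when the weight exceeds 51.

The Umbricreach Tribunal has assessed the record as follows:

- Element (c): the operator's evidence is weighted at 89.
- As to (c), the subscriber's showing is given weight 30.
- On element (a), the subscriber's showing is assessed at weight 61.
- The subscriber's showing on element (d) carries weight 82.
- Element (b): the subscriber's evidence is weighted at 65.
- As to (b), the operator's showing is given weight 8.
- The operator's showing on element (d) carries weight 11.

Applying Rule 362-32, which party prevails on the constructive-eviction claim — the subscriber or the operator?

operator

At Stage 1 the subscriber must meet the preponderance of the evidence (weight exceeds 51): on (a) the weight is 61, which does exceed 51, so (a) meets the standard; on (b) the weight is 65 less the opposing 8 gives net 57, > 51, so (b) meets the standard.
  Stage 1 carried; the burden shifts to the operator.
At Stage 2 the operator must meet the preponderance of the evidence (weight exceeds 51): on (c) the weight is 89 less the opposing 30 gives net 59, which does exceed 51, so (c) meets the standard.
  All elements met. The burden passes to the subscriber.
At Stage 3 the subscriber must meet a clear and cogent showing (weight is at least 77): on (d) the weight is 82 less the opposing 11 gives net 71, < 77, so (d) does not meet the standard.
  Stage 3 not carried; the subscriber fails its burden.
The analysis ends at Stage 3; the operator prevails.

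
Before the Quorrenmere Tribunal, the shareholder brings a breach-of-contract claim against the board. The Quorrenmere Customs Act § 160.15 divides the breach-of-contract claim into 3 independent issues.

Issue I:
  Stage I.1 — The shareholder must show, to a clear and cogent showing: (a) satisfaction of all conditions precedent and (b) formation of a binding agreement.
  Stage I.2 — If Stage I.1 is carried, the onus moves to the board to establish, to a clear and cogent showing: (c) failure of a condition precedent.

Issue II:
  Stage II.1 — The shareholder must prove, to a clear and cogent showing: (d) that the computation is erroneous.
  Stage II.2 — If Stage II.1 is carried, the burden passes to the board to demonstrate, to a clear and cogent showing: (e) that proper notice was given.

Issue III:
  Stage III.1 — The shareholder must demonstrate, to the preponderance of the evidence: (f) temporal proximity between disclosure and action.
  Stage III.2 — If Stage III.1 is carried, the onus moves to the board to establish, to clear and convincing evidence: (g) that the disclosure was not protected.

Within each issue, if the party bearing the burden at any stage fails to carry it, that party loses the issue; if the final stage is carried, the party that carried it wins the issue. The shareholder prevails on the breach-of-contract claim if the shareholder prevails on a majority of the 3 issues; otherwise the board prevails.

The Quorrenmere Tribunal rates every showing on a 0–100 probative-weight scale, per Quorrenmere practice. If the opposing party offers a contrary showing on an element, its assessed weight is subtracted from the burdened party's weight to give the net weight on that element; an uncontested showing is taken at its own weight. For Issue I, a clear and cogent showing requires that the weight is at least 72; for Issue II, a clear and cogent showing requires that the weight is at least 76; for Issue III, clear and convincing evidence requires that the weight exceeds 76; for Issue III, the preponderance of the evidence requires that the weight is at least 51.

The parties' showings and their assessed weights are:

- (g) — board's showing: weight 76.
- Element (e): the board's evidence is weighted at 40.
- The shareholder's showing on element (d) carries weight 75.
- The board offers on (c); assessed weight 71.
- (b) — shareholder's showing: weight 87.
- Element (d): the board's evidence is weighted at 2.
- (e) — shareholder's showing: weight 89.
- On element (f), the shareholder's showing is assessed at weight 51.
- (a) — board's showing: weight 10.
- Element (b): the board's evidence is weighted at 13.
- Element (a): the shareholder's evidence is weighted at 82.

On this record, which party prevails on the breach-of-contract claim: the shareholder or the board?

shareholder

— Issue I —
Stage I.1 — burden on shareholder; standard: a clear and cogent showing (weight is at least 72).
    (a): 82 − 10 = 72 ≥ 72 [met]
    (b): 87 − 13 = 74 ≥ 72 [met]
  All elements met. The burden passes to the board.
Stage I.2 — burden on board; standard: a clear and cogent showing (weight is at least 72).
    (c): 71 < 72 [not met]
  The board does not carry Stage I.2.
So the shareholder prevails on this issue.
— Issue II —
Stage II.1 (shareholder, a clear and cogent showing, weight is at least 76): (d) net 75−2=73 < 76 — fails.
  Stage II.1 not carried; the shareholder fails its burden.
The board prevails on this issue.
— Issue III —
Stage III.1 — burden on shareholder; standard: the preponderance of the evidence (weight is at least 51).
    (f): 51 ≥ 51 [met]
  All elements met. The burden passes to the board.
Stage III.2 — burden on board; standard: clear and convincing evidence (weight exceeds 76).
    (g): 76 ≤ 76 [not met]
  The board does not carry Stage III.2.
The shareholder prevails on this issue.
Per-issue: Issue I → shareholder; Issue II → board; Issue III → shareholder. The shareholder must prevail on a majority of issues; overall, the shareholder prevails.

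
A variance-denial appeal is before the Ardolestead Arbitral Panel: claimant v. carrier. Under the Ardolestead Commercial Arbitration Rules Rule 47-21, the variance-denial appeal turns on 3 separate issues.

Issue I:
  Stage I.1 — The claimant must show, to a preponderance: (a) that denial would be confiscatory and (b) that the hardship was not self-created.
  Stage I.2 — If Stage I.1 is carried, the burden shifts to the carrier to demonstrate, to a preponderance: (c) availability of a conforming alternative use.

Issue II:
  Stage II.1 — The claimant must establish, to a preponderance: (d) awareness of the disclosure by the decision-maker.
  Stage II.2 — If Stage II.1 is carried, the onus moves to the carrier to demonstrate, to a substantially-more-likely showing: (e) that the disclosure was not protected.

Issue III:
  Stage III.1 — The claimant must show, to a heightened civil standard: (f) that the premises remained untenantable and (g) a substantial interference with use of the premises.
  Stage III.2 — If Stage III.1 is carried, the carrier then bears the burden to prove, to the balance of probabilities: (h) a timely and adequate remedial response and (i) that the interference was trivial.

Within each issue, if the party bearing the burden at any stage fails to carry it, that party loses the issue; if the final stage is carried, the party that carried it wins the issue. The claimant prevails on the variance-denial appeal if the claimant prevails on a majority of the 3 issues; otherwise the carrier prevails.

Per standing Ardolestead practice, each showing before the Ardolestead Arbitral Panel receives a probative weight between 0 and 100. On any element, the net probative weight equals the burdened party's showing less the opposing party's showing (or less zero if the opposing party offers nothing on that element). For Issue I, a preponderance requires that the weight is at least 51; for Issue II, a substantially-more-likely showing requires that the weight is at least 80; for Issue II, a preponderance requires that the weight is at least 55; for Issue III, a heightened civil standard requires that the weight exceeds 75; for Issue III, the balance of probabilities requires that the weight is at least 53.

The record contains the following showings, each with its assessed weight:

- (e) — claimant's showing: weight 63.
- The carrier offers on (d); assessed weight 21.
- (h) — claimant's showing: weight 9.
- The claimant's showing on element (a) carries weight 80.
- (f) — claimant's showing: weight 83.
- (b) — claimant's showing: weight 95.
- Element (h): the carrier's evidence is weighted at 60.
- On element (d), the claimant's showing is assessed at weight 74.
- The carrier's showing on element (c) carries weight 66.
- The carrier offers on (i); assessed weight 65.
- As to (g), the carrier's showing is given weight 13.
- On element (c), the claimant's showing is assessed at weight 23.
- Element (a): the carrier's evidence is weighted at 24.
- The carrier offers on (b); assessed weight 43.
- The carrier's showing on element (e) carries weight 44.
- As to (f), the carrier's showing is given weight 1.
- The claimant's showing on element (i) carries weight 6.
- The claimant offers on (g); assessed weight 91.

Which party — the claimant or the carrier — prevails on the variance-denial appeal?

— Issue I —
At Stage I.1 the claimant must meet a preponderance (weight is at least 51): on (a) the weight is 80 less the opposing 24 gives net 56, which does reach 51, so (a) meets the standard; on (b) the weight is 95 less the opposing 43 gives net 52, which does reach 51, so (b) meets the standard.
  The claimant carries Stage I.1; the carrier now bears the burden.
At Stage I.2 the carrier must meet a preponderance (weight is at least 51): on (c) the weight is 66 less the opposing 23 gives net 43, which does not reach 51, so (c) does not meet the standard.
  Not every element is met, so the carrier fails to carry Stage I.2.
The claimant prevails on this issue.
— Issue II —
Stage II.1 (claimant, a preponderance, weight is at least 55): (d) net 74−21=53 < 55 — fails.
  The claimant does not carry Stage II.1.
The analysis ends at Stage II.1; the carrier prevails on this issue.
— Issue III —
Stage III.1 (claimant, a heightened civil standard, weight exceeds 75): (f) net 83−1=82 > 75 — meets; (g) net 91−13=78 > 75 — meets.
  Stage III.1 is satisfied; the onus moves to the carrier.
Stage III.2 (carrier, the balance of probabilities, weight is at least 53): (h) net 60−9=51 < 53 — fails; (i) net 65−6=59 ≥ 53 — meets.
  Not every element is met, so the carrier fails to carry Stage III.2.
So the claimant prevails on this issue.
Per-issue: Issue I → claimant; Issue II → carrier; Issue III → claimant. The claimant must prevail on a majority of issues; overall, the claimant prevails.

claimant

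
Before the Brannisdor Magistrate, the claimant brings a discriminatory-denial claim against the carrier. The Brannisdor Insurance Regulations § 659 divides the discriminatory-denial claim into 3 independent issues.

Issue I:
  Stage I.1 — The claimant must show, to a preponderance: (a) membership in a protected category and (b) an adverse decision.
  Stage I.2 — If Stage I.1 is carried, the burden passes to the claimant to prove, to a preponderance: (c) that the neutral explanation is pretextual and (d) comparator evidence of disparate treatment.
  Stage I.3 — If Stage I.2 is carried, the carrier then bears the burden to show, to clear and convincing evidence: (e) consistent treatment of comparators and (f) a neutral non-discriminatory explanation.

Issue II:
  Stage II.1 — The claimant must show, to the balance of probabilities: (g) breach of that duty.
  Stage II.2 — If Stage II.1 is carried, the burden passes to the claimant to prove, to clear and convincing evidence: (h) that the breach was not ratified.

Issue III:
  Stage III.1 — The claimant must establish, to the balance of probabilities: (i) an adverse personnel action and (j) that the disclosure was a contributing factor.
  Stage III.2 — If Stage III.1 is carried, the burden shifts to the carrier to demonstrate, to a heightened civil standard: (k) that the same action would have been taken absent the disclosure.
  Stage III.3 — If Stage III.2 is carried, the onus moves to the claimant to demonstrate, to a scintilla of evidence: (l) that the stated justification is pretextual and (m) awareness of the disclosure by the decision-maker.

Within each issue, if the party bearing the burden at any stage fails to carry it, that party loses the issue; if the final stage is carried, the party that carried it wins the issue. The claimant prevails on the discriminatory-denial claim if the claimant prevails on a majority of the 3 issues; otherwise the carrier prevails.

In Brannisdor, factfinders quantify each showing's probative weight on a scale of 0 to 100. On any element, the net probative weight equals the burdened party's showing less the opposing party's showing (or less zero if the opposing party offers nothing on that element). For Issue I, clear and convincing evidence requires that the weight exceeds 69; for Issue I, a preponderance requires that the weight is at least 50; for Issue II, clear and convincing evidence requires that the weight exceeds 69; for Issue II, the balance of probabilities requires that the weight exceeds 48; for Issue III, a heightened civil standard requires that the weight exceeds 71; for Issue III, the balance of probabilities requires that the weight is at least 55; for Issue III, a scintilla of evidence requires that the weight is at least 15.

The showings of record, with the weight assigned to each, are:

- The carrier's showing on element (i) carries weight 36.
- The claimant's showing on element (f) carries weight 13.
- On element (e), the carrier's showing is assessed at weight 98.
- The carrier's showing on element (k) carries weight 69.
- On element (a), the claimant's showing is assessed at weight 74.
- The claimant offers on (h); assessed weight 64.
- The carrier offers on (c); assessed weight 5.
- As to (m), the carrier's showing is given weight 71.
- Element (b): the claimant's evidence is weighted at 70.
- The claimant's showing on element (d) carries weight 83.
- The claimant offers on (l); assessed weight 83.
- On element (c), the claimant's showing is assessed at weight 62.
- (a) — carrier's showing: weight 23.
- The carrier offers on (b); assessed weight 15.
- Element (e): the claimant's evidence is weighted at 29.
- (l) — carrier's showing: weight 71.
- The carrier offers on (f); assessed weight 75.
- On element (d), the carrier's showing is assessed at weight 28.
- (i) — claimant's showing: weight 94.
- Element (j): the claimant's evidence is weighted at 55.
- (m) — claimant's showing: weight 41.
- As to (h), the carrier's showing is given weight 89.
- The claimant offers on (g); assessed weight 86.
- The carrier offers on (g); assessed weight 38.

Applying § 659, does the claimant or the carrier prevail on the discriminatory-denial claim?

— Issue I —
Stage I.1 (claimant, a preponderance, weight is at least 50): (a) net 74−23=51 ≥ 50 — meets; (b) net 70−15=55 ≥ 50 — meets.
  All elements met. The claimant retains the burden for Stage I.2.
Stage I.2 (claimant, a preponderance, weight is at least 50): (c) net 62−5=57 ≥ 50 — meets; (d) net 83−28=55 ≥ 50 — meets.
  Stage I.2 is satisfied; the onus moves to the carrier.
Stage I.3 (carrier, clear and convincing evidence, weight exceeds 69): (e) net 98−29=69 ≤ 69 — fails; (f) net 75−13=62 ≤ 69 — fails.
  The carrier does not carry Stage I.3.
The analysis ends at Stage I.3; the claimant prevails on this issue.
— Issue II —
Stage II.1 (claimant, the balance of probabilities, weight exceeds 48): (g) net 86−38=48 ≤ 48 — fails.
  Not every element is met, so the claimant fails to carry Stage II.1.
So the carrier prevails on this issue.
— Issue III —
Stage III.1 (claimant, the balance of probabilities, weight is at least 55): (i) net 94−36=58 ≥ 55 — meets; (j) 55 ≥ 55 — meets.
  Stage III.1 is satisfied; the onus moves to the carrier.
Stage III.2 (carrier, a heightened civil standard, weight exceeds 71): (k) 69 ≤ 71 — fails.
  Not every element is met, so the carrier fails to carry Stage III.2.
The claimant prevails on this issue.
Per-issue: Issue I → claimant; Issue II → carrier; Issue III → claimant. The claimant must prevail on a majority of issues; overall, the claimant prevails.

claimant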